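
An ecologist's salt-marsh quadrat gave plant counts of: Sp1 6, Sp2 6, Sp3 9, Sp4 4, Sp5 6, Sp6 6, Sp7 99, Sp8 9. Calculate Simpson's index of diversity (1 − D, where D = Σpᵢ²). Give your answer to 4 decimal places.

0.5185

Total N = 6+6+9+4+6+6+99+9 = 145, so the proportions are 0.041379, 0.041379, 0.062069, 0.027586, 0.041379, 0.041379, 0.682759, 0.062069 (working shown to 6 dp, full precision carried).
D = 0.041379² + 0.041379² + 0.062069² + 0.027586² + 0.041379² + 0.041379² + 0.682759² + 0.062069² = 0.001712 + 0.001712 + 0.003853 + 0.000761 + 0.001712 + 0.001712 + 0.466159 + 0.003853 = 0.481474.
So 1 − D = 0.518526, i.e. 0.5185 to 4 decimal places.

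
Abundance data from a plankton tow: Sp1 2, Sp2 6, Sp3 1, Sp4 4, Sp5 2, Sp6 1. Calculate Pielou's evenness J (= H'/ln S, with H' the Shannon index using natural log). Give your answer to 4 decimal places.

0.8823

Total N = 2+6+1+4+2+1 = 16, so the proportions are 0.125, 0.375, 0.0625, 0.25, 0.125, 0.0625 (working shown to 6 dp, full precision carried).
H' = −Σ pᵢ ln pᵢ = −((-0.259930) + (-0.367811) + (-0.173287) + (-0.346574) + (-0.259930) + (-0.173287)) = 1.580819.
With S = 6 species, ln S = 1.791759, so J = 1.580819/1.791759 = 0.882272, i.e. 0.8823 to 4 decimal places.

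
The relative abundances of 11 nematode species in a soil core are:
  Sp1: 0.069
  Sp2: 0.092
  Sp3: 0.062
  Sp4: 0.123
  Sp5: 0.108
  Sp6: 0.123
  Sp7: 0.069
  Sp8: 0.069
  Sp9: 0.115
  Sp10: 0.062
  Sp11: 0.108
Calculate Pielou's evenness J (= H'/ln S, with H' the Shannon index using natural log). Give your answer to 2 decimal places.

0.99

H' = −Σ pᵢ ln pᵢ = −((-0.1845) + (-0.2195) + (-0.1724) + (-0.2578) + (-0.2404) + (-0.2578) + (-0.1845) + (-0.1845) + (-0.2487) + (-0.1724) + (-0.2404)) = 2.3627 (working shown to 4 dp, full precision carried).
With S = 11 species, ln S = 2.3979, so J = 2.3627/2.3979 = 0.9853, i.e. 0.99 to 2 decimal places.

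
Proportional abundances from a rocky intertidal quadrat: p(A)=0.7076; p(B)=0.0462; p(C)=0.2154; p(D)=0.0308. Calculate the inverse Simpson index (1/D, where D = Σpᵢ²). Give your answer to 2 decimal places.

D = 0.7076² + 0.0462² + 0.2154² + 0.0308² = 0.50070 + 0.00213 + 0.04640 + 0.00095 = 0.55018 (working shown to 5 dp, full precision carried).
So 1/D = 1.8176, i.e. 1.82 to 2 decimal places.

1.82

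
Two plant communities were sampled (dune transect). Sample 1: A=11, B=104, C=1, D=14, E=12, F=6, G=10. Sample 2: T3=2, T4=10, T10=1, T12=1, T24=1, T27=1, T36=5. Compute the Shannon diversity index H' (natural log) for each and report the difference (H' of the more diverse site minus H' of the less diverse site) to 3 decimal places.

0.297

Sample 1: N=158, proportions 0.06962, 0.65823, 0.00633, 0.08861, 0.07595, 0.03797, 0.06329, giving H' = 1.20224 (working shown to 5 dp, full precision carried).
Sample 2: N=21, proportions 0.09524, 0.47619, 0.04762, 0.04762, 0.04762, 0.04762, 0.2381, giving H' = 1.49884.
Difference = |1.20224 − 1.49884| = 0.29660, i.e. 0.297 to 3 decimal places.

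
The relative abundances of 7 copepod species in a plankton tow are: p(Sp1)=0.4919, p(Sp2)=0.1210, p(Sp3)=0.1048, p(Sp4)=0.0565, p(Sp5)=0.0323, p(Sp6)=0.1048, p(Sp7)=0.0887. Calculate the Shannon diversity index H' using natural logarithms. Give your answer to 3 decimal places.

1.565

Each pᵢ ln pᵢ term (working shown to 5 dp, full precision carried): 0.4919×(-0.70948)=-0.34899, 0.121×(-2.11196)=-0.25555, 0.1048×(-2.25570)=-0.23640, 0.0565×(-2.87351)=-0.16235, 0.0323×(-3.43269)=-0.11088, 0.1048×(-2.25570)=-0.23640, 0.0887×(-2.42250)=-0.21488.
Sum = -1.56544, so H' = 1.565.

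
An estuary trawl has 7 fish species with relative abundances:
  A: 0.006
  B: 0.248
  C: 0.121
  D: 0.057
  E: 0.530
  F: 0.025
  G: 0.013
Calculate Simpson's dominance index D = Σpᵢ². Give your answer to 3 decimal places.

0.361

D = 0.006² + 0.248² + 0.121² + 0.057² + 0.53² + 0.025² + 0.013² = 0.00004 + 0.06150 + 0.01464 + 0.00325 + 0.28090 + 0.00063 + 0.00017 = 0.36112 (working shown to 5 dp, full precision carried).
To 3 decimal places, D = 0.361.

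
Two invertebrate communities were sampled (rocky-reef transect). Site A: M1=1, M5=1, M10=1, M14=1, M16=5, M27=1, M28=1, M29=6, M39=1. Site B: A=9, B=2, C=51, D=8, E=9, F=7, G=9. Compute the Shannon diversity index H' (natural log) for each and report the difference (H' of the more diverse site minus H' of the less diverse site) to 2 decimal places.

Site A: N=18, proportions 0.055556, 0.055556, 0.055556, 0.055556, 0.277778, 0.055556, 0.055556, 0.333333, 0.055556, giving H' = 1.846053 (working shown to 6 dp, full precision carried).
Site B: N=95, proportions 0.094737, 0.021053, 0.536842, 0.084211, 0.094737, 0.073684, 0.094737, giving H' = 1.485547.
Difference = |1.846053 − 1.485547| = 0.360506, i.e. 0.36 to 2 decimal places.

0.36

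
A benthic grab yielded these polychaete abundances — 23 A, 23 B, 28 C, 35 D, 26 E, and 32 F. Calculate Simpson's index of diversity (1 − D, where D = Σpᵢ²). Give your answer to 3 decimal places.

Total N = 23+23+28+35+26+32 = 167, so the proportions are 0.13772, 0.13772, 0.16766, 0.20958, 0.15569, 0.19162 (working shown to 5 dp, full precision carried).
D = 0.13772² + 0.13772² + 0.16766² + 0.20958² + 0.15569² + 0.19162² = 0.01897 + 0.01897 + 0.02811 + 0.04392 + 0.02424 + 0.03672 = 0.17093.
So 1 − D = 0.82907, i.e. 0.829 to 3 decimal places.

0.829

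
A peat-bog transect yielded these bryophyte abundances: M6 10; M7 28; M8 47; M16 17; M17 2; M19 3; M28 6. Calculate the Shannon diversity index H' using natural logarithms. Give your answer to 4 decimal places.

1.5337

Total N = 10+28+47+17+2+3+6 = 113, so the proportions are 0.088496, 0.247788, 0.415929, 0.150442, 0.017699, 0.026549, 0.053097 (working shown to 6 dp, full precision carried).
Each pᵢ ln pᵢ term: 0.088496×(-2.424803)=-0.214584, 0.247788×(-1.395183)=-0.345709, 0.415929×(-0.877240)=-0.364870, 0.150442×(-1.894174)=-0.284964, 0.017699×(-4.034241)=-0.071402, 0.026549×(-3.628776)=-0.096339, 0.053097×(-2.935628)=-0.155874.
Sum = -1.533743, so H' = 1.5337.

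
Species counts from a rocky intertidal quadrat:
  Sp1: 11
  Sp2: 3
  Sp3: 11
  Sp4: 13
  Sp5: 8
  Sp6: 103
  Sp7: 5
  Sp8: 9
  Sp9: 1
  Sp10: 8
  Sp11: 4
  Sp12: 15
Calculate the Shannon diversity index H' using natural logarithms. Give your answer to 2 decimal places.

Total N = 11+3+11+13+8+103+5+9+1+8+4+15 = 191, so the proportions are 0.0576, 0.0157, 0.0576, 0.0681, 0.0419, 0.5393, 0.0262, 0.0471, 0.0052, 0.0419, 0.0209, 0.0785 (working shown to 4 dp, full precision carried).
Each pᵢ ln pᵢ term: 0.0576×(-2.8544)=-0.1644, 0.0157×(-4.1537)=-0.0652, 0.0576×(-2.8544)=-0.1644, 0.0681×(-2.6873)=-0.1829, 0.0419×(-3.1728)=-0.1329, 0.5393×(-0.6175)=-0.3330, 0.0262×(-3.6428)=-0.0954, 0.0471×(-3.0550)=-0.1440, 0.0052×(-5.2523)=-0.0275, 0.0419×(-3.1728)=-0.1329, 0.0209×(-3.8660)=-0.0810, 0.0785×(-2.5442)=-0.1998.
Sum = -1.7233, so H' = 1.72.

1.72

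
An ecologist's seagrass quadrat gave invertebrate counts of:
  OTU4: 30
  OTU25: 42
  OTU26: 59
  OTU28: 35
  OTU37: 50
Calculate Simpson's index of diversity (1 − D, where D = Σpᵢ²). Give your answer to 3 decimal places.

0.788

Total N = 30+42+59+35+50 = 216, so the proportions are 0.13889, 0.19444, 0.27315, 0.16204, 0.23148 (working shown to 5 dp, full precision carried).
D = 0.13889² + 0.19444² + 0.27315² + 0.16204² + 0.23148² = 0.01929 + 0.03781 + 0.07461 + 0.02626 + 0.05358 = 0.21155.
So 1 − D = 0.78845, i.e. 0.788 to 3 decimal places.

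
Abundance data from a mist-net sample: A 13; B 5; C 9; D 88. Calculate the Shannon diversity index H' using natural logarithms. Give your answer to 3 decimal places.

0.787

Total N = 13+5+9+88 = 115, so the proportions are 0.11304, 0.04348, 0.07826, 0.76522 (working shown to 5 dp, full precision carried).
Each pᵢ ln pᵢ term: 0.11304×(-2.17998)=-0.24643, 0.04348×(-3.13549)=-0.13633, 0.07826×(-2.54771)=-0.19939, 0.76522×(-0.26760)=-0.20477.
Sum = -0.78691, so H' = 0.787.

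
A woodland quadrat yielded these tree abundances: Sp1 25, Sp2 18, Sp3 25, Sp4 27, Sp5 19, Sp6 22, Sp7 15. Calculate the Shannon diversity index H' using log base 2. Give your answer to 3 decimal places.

2.781

Total N = 25+18+25+27+19+22+15 = 151, so the proportions are 0.16556, 0.11921, 0.16556, 0.17881, 0.12583, 0.1457, 0.09934 (working shown to 5 dp, full precision carried).
Each pᵢ log₂ pᵢ term: 0.16556×(-2.59455)=-0.42956, 0.11921×(-3.06848)=-0.36578, 0.16556×(-2.59455)=-0.42956, 0.17881×(-2.48352)=-0.44407, 0.12583×(-2.99048)=-0.37629, 0.1457×(-2.77897)=-0.40488, 0.09934×(-3.33151)=-0.33095.
Sum = -2.78109, so H' = 2.781.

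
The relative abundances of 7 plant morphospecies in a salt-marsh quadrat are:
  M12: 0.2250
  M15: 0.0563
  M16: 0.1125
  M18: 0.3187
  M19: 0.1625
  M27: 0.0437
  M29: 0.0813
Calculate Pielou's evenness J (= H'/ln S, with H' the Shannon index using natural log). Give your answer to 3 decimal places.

0.896

H' = −Σ pᵢ ln pᵢ = −((-0.33562) + (-0.16198) + (-0.24579) + (-0.36444) + (-0.29528) + (-0.13680) + (-0.20403)) = 1.74393 (working shown to 5 dp, full precision carried).
With S = 7 species, ln S = 1.94591, so J = 1.74393/1.94591 = 0.89620, i.e. 0.896 to 3 decimal places.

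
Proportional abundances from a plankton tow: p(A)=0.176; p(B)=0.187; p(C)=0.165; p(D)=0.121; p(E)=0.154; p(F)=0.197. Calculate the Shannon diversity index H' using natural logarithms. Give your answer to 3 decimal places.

1.780

Each pᵢ ln pᵢ term (working shown to 5 dp, full precision carried): 0.176×(-1.73727)=-0.30576, 0.187×(-1.67665)=-0.31353, 0.165×(-1.80181)=-0.29730, 0.121×(-2.11196)=-0.25555, 0.154×(-1.87080)=-0.28810, 0.197×(-1.62455)=-0.32004.
Sum = -1.78028, so H' = 1.780.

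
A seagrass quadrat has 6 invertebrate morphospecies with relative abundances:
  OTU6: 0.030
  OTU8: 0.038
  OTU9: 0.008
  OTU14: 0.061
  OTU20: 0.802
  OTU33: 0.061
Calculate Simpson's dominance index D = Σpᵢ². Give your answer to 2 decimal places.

D = 0.03² + 0.038² + 0.008² + 0.061² + 0.802² + 0.061² = 0.0009 + 0.0014 + 0.0001 + 0.0037 + 0.6432 + 0.0037 = 0.6531 (working shown to 4 dp, full precision carried).
To 2 decimal places, D = 0.65.

0.65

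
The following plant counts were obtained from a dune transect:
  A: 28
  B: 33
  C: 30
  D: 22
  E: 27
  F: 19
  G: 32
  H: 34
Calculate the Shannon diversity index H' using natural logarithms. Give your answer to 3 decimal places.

Total N = 28+33+30+22+27+19+32+34 = 225, so the proportions are 0.12444, 0.14667, 0.13333, 0.09778, 0.12, 0.08444, 0.14222, 0.15111 (working shown to 5 dp, full precision carried).
Each pᵢ ln pᵢ term: 0.12444×(-2.08390)=-0.25933, 0.14667×(-1.91959)=-0.28154, 0.13333×(-2.01490)=-0.26865, 0.09778×(-2.32506)=-0.22734, 0.12×(-2.12026)=-0.25443, 0.08444×(-2.47166)=-0.20872, 0.14222×(-1.95036)=-0.27739, 0.15111×(-1.88974)=-0.28556.
Sum = -2.06296, so H' = 2.063.

2.063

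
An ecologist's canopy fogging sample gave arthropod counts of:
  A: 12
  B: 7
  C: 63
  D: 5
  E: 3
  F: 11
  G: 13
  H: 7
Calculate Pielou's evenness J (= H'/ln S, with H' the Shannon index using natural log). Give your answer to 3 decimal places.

Total N = 12+7+63+5+3+11+13+7 = 121, so the proportions are 0.09917, 0.05785, 0.52066, 0.04132, 0.02479, 0.09091, 0.10744, 0.05785 (working shown to 5 dp, full precision carried).
H' = −Σ pᵢ ln pᵢ = −((-0.22918) + (-0.16487) + (-0.33981) + (-0.13167) + (-0.09167) + (-0.21799) + (-0.23968) + (-0.16487)) = 1.57973.
With S = 8 species, ln S = 2.07944, so J = 1.57973/2.07944 = 0.75969, i.e. 0.760 to 3 decimal places.

0.760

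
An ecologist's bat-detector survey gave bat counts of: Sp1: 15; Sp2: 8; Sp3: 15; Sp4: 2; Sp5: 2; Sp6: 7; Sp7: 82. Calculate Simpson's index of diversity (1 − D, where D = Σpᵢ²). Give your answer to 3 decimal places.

Total N = 15+8+15+2+2+7+82 = 131, so the proportions are 0.1145, 0.06107, 0.1145, 0.01527, 0.01527, 0.05344, 0.62595 (working shown to 5 dp, full precision carried).
D = 0.1145² + 0.06107² + 0.1145² + 0.01527² + 0.01527² + 0.05344² + 0.62595² = 0.01311 + 0.00373 + 0.01311 + 0.00023 + 0.00023 + 0.00286 + 0.39182 = 0.42509.
So 1 − D = 0.57491, i.e. 0.575 to 3 decimal places.

0.575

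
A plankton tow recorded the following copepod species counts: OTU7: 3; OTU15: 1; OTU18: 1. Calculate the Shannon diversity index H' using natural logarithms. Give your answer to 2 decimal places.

Total N = 3+1+1 = 5, so the proportions are 0.6, 0.2, 0.2 (working shown to 4 dp, full precision carried).
Each pᵢ ln pᵢ term: 0.6×(-0.5108)=-0.3065, 0.2×(-1.6094)=-0.3219, 0.2×(-1.6094)=-0.3219.
Sum = -0.9503, so H' = 0.95.

0.95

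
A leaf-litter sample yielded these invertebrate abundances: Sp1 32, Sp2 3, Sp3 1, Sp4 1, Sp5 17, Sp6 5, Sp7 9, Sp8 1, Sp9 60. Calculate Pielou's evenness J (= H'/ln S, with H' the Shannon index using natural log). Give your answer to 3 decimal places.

0.674

Total N = 32+3+1+1+17+5+9+1+60 = 129, so the proportions are 0.24806, 0.02326, 0.00775, 0.00775, 0.13178, 0.03876, 0.06977, 0.00775, 0.46512 (working shown to 5 dp, full precision carried).
H' = −Σ pᵢ ln pᵢ = −((-0.34582) + (-0.08747) + (-0.03767) + (-0.03767) + (-0.26707) + (-0.12598) + (-0.18576) + (-0.03767) + (-0.35603)) = 1.48115.
With S = 9 species, ln S = 2.19722, so J = 1.48115/2.19722 = 0.67410, i.e. 0.674 to 3 decimal places.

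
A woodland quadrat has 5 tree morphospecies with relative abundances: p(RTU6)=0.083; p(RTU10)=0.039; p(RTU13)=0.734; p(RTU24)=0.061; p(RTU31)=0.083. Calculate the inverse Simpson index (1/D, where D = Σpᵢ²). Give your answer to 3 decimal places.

1.793

D = 0.083² + 0.039² + 0.734² + 0.061² + 0.083² = 0.006889 + 0.001521 + 0.538756 + 0.003721 + 0.006889 = 0.557776 (working shown to 6 dp, full precision carried).
So 1/D = 1.79283, i.e. 1.793 to 3 decimal places.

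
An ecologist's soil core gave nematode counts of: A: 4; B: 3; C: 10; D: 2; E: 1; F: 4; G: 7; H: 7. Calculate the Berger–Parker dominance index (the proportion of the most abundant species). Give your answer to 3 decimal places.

Total N = 4+3+10+2+1+4+7+7 = 38, so the proportions are 0.10526, 0.07895, 0.26316, 0.05263, 0.02632, 0.10526, 0.18421, 0.18421 (working shown to 5 dp, full precision carried).
The largest proportion is 0.26316, i.e. d = 0.263 to 3 decimal places.

0.263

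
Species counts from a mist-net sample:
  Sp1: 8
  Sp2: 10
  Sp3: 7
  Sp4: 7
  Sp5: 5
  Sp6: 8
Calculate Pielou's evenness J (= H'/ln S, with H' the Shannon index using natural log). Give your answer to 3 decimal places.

0.989

Total N = 8+10+7+7+5+8 = 45, so the proportions are 0.17778, 0.22222, 0.15556, 0.15556, 0.11111, 0.17778 (working shown to 5 dp, full precision carried).
H' = −Σ pᵢ ln pᵢ = −((-0.30706) + (-0.33424) + (-0.28945) + (-0.28945) + (-0.24414) + (-0.30706)) = 1.77140.
With S = 6 species, ln S = 1.79176, so J = 1.77140/1.79176 = 0.98864, i.e. 0.989 to 3 decimal places.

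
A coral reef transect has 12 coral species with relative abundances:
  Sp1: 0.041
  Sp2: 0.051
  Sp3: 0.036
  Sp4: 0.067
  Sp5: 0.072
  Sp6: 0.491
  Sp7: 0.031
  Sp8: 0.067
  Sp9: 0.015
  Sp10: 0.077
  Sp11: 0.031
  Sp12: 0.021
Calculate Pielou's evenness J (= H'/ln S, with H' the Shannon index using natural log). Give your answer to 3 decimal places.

0.749

H' = −Σ pᵢ ln pᵢ = −((-0.13096) + (-0.15177) + (-0.11967) + (-0.18111) + (-0.18944) + (-0.34925) + (-0.10769) + (-0.18111) + (-0.06300) + (-0.19742) + (-0.10769) + (-0.08113)) = 1.86023 (working shown to 5 dp, full precision carried).
With S = 12 species, ln S = 2.48491, so J = 1.86023/2.48491 = 0.74861, i.e. 0.749 to 3 decimal places.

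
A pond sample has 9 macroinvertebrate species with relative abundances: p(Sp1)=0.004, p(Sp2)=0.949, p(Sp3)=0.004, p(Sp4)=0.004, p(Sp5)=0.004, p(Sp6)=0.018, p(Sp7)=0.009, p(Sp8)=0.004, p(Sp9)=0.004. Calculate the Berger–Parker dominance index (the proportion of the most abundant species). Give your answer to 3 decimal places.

0.949

The largest proportion is 0.949, i.e. d = 0.949 to 3 decimal places.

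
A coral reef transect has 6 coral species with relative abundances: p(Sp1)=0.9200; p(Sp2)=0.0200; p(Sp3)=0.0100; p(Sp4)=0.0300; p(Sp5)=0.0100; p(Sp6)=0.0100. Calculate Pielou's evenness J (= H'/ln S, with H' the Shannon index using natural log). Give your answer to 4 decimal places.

H' = −Σ pᵢ ln pᵢ = −((-0.076711) + (-0.078240) + (-0.046052) + (-0.105197) + (-0.046052) + (-0.046052)) = 0.398303 (working shown to 6 dp, full precision carried).
With S = 6 species, ln S = 1.791759, so J = 0.398303/1.791759 = 0.222297, i.e. 0.2223 to 4 decimal places.

0.2223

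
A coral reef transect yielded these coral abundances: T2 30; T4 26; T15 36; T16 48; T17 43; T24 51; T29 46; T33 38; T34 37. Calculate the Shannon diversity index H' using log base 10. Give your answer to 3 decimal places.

Total N = 30+26+36+48+43+51+46+38+37 = 355, so the proportions are 0.08451, 0.07324, 0.10141, 0.13521, 0.12113, 0.14366, 0.12958, 0.10704, 0.10423 (working shown to 5 dp, full precision carried).
Each pᵢ log₁₀ pᵢ term: 0.08451×(-1.07311)=-0.09069, 0.07324×(-1.13526)=-0.08315, 0.10141×(-0.99393)=-0.10079, 0.13521×(-0.86899)=-0.11750, 0.12113×(-0.91676)=-0.11104, 0.14366×(-0.84266)=-0.12106, 0.12958×(-0.88747)=-0.11500, 0.10704×(-0.97044)=-0.10388, 0.10423×(-0.98203)=-0.10235.
Sum = -0.94545, so H' = 0.945.

0.945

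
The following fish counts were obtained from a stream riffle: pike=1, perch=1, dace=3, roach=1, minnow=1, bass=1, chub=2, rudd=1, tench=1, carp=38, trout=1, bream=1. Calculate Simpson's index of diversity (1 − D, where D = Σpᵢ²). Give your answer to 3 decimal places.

Total N = 1+1+3+1+1+1+2+1+1+38+1+1 = 52, so the proportions are 0.01923, 0.01923, 0.05769, 0.01923, 0.01923, 0.01923, 0.03846, 0.01923, 0.01923, 0.73077, 0.01923, 0.01923 (working shown to 5 dp, full precision carried).
D = 0.01923² + 0.01923² + 0.05769² + 0.01923² + 0.01923² + 0.01923² + 0.03846² + 0.01923² + 0.01923² + 0.73077² + 0.01923² + 0.01923² = 0.00037 + 0.00037 + 0.00333 + 0.00037 + 0.00037 + 0.00037 + 0.00148 + 0.00037 + 0.00037 + 0.53402 + 0.00037 + 0.00037 = 0.54216.
So 1 − D = 0.45784, i.e. 0.458 to 3 decimal places.

0.458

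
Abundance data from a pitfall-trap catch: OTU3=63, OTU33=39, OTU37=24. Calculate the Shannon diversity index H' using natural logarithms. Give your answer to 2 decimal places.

1.03

Total N = 63+39+24 = 126, so the proportions are 0.5, 0.3095, 0.1905 (working shown to 4 dp, full precision carried).
Each pᵢ ln pᵢ term: 0.5×(-0.6931)=-0.3466, 0.3095×(-1.1727)=-0.3630, 0.1905×(-1.6582)=-0.3159.
Sum = -1.0254, so H' = 1.03.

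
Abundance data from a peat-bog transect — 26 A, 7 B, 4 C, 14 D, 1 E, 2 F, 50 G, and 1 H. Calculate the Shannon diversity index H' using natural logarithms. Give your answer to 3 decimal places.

1.437

Total N = 26+7+4+14+1+2+50+1 = 105, so the proportions are 0.24762, 0.06667, 0.0381, 0.13333, 0.00952, 0.01905, 0.47619, 0.00952 (working shown to 5 dp, full precision carried).
Each pᵢ ln pᵢ term: 0.24762×(-1.39586)=-0.34564, 0.06667×(-2.70805)=-0.18054, 0.0381×(-3.26767)=-0.12448, 0.13333×(-2.01490)=-0.26865, 0.00952×(-4.65396)=-0.04432, 0.01905×(-3.96081)=-0.07544, 0.47619×(-0.74194)=-0.35330, 0.00952×(-4.65396)=-0.04432.
Sum = -1.43671, so H' = 1.437.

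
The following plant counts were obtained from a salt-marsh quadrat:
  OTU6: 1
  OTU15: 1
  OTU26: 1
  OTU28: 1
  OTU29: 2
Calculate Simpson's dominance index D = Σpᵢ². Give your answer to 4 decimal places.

Total N = 1+1+1+1+2 = 6, so the proportions are 0.166667, 0.166667, 0.166667, 0.166667, 0.333333 (working shown to 6 dp, full precision carried).
D = 0.166667² + 0.166667² + 0.166667² + 0.166667² + 0.333333² = 0.027778 + 0.027778 + 0.027778 + 0.027778 + 0.111111 = 0.222222.
To 4 decimal places, D = 0.2222.

0.2222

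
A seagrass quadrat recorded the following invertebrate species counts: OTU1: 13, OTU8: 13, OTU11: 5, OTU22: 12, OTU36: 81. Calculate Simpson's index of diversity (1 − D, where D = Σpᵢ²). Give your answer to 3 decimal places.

0.540

Total N = 13+13+5+12+81 = 124, so the proportions are 0.10484, 0.10484, 0.04032, 0.09677, 0.65323 (working shown to 5 dp, full precision carried).
D = 0.10484² + 0.10484² + 0.04032² + 0.09677² + 0.65323² = 0.01099 + 0.01099 + 0.00163 + 0.00937 + 0.42670 = 0.45968.
So 1 − D = 0.54032, i.e. 0.540 to 3 decimal places.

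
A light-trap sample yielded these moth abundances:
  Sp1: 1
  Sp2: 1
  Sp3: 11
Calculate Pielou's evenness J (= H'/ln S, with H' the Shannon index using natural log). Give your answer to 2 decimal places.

Total N = 1+1+11 = 13, so the proportions are 0.0769, 0.0769, 0.8462 (working shown to 4 dp, full precision carried).
H' = −Σ pᵢ ln pᵢ = −((-0.1973) + (-0.1973) + (-0.1414)) = 0.5360.
With S = 3 species, ln S = 1.0986, so J = 0.5360/1.0986 = 0.4879, i.e. 0.49 to 2 decimal places.

0.49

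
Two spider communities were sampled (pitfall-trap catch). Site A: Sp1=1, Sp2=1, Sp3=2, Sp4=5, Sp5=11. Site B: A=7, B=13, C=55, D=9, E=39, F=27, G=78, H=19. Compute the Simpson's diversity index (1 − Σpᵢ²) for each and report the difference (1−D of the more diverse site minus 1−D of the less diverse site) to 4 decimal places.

0.1830

Site A: N=20, proportions 0.05, 0.05, 0.1, 0.25, 0.55, giving 1−D = 0.620000 (working shown to 6 dp, full precision carried).
Site B: N=247, proportions 0.02834, 0.052632, 0.222672, 0.036437, 0.157895, 0.109312, 0.315789, 0.076923, giving 1−D = 0.802996.
Difference = |0.620000 − 0.802996| = 0.182996, i.e. 0.1830 to 4 decimal places.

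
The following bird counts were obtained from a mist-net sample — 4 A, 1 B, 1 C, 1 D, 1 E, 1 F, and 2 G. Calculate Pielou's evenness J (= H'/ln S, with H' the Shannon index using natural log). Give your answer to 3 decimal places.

Total N = 4+1+1+1+1+1+2 = 11, so the proportions are 0.36364, 0.09091, 0.09091, 0.09091, 0.09091, 0.09091, 0.18182 (working shown to 5 dp, full precision carried).
H' = −Σ pᵢ ln pᵢ = −((-0.36785) + (-0.21799) + (-0.21799) + (-0.21799) + (-0.21799) + (-0.21799) + (-0.30995)) = 1.76776.
With S = 7 species, ln S = 1.94591, so J = 1.76776/1.94591 = 0.90845, i.e. 0.908 to 3 decimal places.

0.908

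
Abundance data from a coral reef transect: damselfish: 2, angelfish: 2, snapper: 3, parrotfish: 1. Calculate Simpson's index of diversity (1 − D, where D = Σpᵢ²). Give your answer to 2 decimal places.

0.72

Total N = 2+2+3+1 = 8, so the proportions are 0.25, 0.25, 0.375, 0.125 (working shown to 4 dp, full precision carried).
D = 0.25² + 0.25² + 0.375² + 0.125² = 0.0625 + 0.0625 + 0.1406 + 0.0156 = 0.2812.
So 1 − D = 0.7188, i.e. 0.72 to 2 decimal places.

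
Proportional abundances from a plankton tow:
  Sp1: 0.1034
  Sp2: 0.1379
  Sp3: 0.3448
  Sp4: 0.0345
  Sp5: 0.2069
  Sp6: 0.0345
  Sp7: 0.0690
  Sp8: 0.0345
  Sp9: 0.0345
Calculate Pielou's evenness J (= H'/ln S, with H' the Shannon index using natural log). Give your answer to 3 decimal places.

H' = −Σ pᵢ ln pᵢ = −((-0.23463) + (-0.27321) + (-0.36714) + (-0.11615) + (-0.32598) + (-0.11615) + (-0.18448) + (-0.11615) + (-0.11615)) = 1.85006 (working shown to 5 dp, full precision carried).
With S = 9 species, ln S = 2.19722, so J = 1.85006/2.19722 = 0.84200, i.e. 0.842 to 3 decimal places.

0.842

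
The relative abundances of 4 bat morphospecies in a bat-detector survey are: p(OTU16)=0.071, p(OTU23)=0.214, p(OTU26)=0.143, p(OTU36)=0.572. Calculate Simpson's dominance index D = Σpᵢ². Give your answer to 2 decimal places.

D = 0.071² + 0.214² + 0.143² + 0.572² = 0.0050 + 0.0458 + 0.0204 + 0.3272 = 0.3985 (working shown to 4 dp, full precision carried).
To 2 decimal places, D = 0.40.

0.40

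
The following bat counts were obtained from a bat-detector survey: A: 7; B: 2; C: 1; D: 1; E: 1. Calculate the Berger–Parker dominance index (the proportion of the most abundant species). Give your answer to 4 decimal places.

0.5833

Total N = 7+2+1+1+1 = 12, so the proportions are 0.583333, 0.166667, 0.083333, 0.083333, 0.083333 (working shown to 6 dp, full precision carried).
The largest proportion is 0.583333, i.e. d = 0.5833 to 4 decimal places.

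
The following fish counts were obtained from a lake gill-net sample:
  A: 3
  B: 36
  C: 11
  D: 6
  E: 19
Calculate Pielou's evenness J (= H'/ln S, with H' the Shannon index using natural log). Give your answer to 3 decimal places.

Total N = 3+36+11+6+19 = 75, so the proportions are 0.04, 0.48, 0.14667, 0.08, 0.25333 (working shown to 5 dp, full precision carried).
H' = −Σ pᵢ ln pᵢ = −((-0.12876) + (-0.35231) + (-0.28154) + (-0.20206) + (-0.34784)) = 1.31250.
With S = 5 species, ln S = 1.60944, so J = 1.31250/1.60944 = 0.81550, i.e. 0.816 to 3 decimal places.

0.816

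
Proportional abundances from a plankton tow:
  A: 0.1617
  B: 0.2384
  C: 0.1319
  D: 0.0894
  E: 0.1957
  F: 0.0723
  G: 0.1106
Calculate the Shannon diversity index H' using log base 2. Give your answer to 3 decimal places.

Each pᵢ log₂ pᵢ term (working shown to 5 dp, full precision carried): 0.1617×(-2.62861)=-0.42505, 0.2384×(-2.06854)=-0.49314, 0.1319×(-2.92248)=-0.38548, 0.0894×(-3.48358)=-0.31143, 0.1957×(-2.35328)=-0.46054, 0.0723×(-3.78986)=-0.27401, 0.1106×(-3.17658)=-0.35133.
Sum = -2.70097, so H' = 2.701.

2.701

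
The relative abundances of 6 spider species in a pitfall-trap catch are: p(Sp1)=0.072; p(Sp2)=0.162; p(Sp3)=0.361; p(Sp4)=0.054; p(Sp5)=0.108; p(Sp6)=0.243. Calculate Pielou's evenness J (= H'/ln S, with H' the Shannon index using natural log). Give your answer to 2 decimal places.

H' = −Σ pᵢ ln pᵢ = −((-0.1894) + (-0.2949) + (-0.3678) + (-0.1576) + (-0.2404) + (-0.3438)) = 1.5939 (working shown to 4 dp, full precision carried).
With S = 6 species, ln S = 1.7918, so J = 1.5939/1.7918 = 0.8896, i.e. 0.89 to 2 decimal places.

0.89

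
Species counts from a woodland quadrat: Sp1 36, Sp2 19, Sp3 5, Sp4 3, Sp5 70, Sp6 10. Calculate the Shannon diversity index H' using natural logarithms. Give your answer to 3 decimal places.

Total N = 36+19+5+3+70+10 = 143, so the proportions are 0.25175, 0.13287, 0.03497, 0.02098, 0.48951, 0.06993 (working shown to 5 dp, full precision carried).
Each pᵢ ln pᵢ term: 0.25175×(-1.37933)=-0.34724, 0.13287×(-2.01841)=-0.26818, 0.03497×(-3.35341)=-0.11725, 0.02098×(-3.86423)=-0.08107, 0.48951×(-0.71435)=-0.34968, 0.06993×(-2.66026)=-0.18603.
Sum = -1.34946, so H' = 1.349.

1.349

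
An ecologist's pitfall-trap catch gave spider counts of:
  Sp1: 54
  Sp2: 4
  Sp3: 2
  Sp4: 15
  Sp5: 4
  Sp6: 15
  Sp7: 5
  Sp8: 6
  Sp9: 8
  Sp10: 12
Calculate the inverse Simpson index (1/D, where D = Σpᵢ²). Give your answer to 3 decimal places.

Total N = 54+4+2+15+4+15+5+6+8+12 = 125, so the proportions are 0.432, 0.032, 0.016, 0.12, 0.032, 0.12, 0.04, 0.048, 0.064, 0.096 (working shown to 7 dp, full precision carried).
D = 0.432² + 0.032² + 0.016² + 0.12² + 0.032² + 0.12² + 0.04² + 0.048² + 0.064² + 0.096² = 0.1866240 + 0.0010240 + 0.0002560 + 0.0144000 + 0.0010240 + 0.0144000 + 0.0016000 + 0.0023040 + 0.0040960 + 0.0092160 = 0.2349440.
So 1/D = 4.25633, i.e. 4.256 to 3 decimal places.

4.256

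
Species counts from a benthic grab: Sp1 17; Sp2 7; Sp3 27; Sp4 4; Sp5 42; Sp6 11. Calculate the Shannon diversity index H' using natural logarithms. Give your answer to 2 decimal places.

1.54

Total N = 17+7+27+4+42+11 = 108, so the proportions are 0.1574, 0.0648, 0.25, 0.037, 0.3889, 0.1019 (working shown to 4 dp, full precision carried).
Each pᵢ ln pᵢ term: 0.1574×(-1.8489)=-0.2910, 0.0648×(-2.7362)=-0.1773, 0.25×(-1.3863)=-0.3466, 0.037×(-3.2958)=-0.1221, 0.3889×(-0.9445)=-0.3673, 0.1019×(-2.2842)=-0.2327.
Sum = -1.5370, so H' = 1.54.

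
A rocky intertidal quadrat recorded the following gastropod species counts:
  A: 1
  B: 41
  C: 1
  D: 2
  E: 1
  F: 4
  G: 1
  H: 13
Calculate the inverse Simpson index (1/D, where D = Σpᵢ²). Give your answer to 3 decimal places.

Total N = 1+41+1+2+1+4+1+13 = 64, so the proportions are 0.015625, 0.640625, 0.015625, 0.03125, 0.015625, 0.0625, 0.015625, 0.203125 (working shown to 6 dp, full precision carried).
D = 0.015625² + 0.640625² + 0.015625² + 0.03125² + 0.015625² + 0.0625² + 0.015625² + 0.203125² = 0.000244 + 0.410400 + 0.000244 + 0.000977 + 0.000244 + 0.003906 + 0.000244 + 0.041260 = 0.457520.
So 1/D = 2.18570, i.e. 2.186 to 3 decimal places.

2.186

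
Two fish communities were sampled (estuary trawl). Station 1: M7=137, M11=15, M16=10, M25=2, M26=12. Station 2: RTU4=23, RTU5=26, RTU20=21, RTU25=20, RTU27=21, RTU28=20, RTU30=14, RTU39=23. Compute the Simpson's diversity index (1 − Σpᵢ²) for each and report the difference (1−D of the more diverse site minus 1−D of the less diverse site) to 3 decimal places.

0.493

Station 1: N=176, proportions 0.77841, 0.08523, 0.05682, 0.01136, 0.06818, giving 1−D = 0.37881 (working shown to 5 dp, full precision carried).
Station 2: N=168, proportions 0.1369, 0.15476, 0.125, 0.11905, 0.125, 0.11905, 0.08333, 0.1369, giving 1−D = 0.87202.
Difference = |0.37881 − 0.87202| = 0.49321, i.e. 0.493 to 3 decimal places.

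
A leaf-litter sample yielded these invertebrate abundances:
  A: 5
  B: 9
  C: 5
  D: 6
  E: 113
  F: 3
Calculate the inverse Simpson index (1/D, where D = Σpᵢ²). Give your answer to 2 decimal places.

1.54

Total N = 5+9+5+6+113+3 = 141, so the proportions are 0.03546, 0.06383, 0.03546, 0.04255, 0.80142, 0.02128 (working shown to 5 dp, full precision carried).
D = 0.03546² + 0.06383² + 0.03546² + 0.04255² + 0.80142² + 0.02128² = 0.00126 + 0.00407 + 0.00126 + 0.00181 + 0.64227 + 0.00045 = 0.65112.
So 1/D = 1.5358, i.e. 1.54 to 2 decimal places.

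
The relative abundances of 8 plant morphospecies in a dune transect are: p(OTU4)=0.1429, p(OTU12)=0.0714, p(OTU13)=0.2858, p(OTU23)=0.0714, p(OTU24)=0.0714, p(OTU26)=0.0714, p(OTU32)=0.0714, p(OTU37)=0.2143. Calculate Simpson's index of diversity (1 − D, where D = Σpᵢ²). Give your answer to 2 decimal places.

D = 0.1429² + 0.0714² + 0.2858² + 0.0714² + 0.0714² + 0.0714² + 0.0714² + 0.2143² = 0.0204 + 0.0051 + 0.0817 + 0.0051 + 0.0051 + 0.0051 + 0.0051 + 0.0459 = 0.1735 (working shown to 4 dp, full precision carried).
So 1 − D = 0.8265, i.e. 0.83 to 2 decimal places.

0.83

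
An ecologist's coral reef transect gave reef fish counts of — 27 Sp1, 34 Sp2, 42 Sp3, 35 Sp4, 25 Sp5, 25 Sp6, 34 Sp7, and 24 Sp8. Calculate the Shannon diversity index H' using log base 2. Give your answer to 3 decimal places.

Total N = 27+34+42+35+25+25+34+24 = 246, so the proportions are 0.10976, 0.13821, 0.17073, 0.14228, 0.10163, 0.10163, 0.13821, 0.09756 (working shown to 5 dp, full precision carried).
Each pᵢ log₂ pᵢ term: 0.10976×(-3.18763)=-0.34986, 0.13821×(-2.85505)=-0.39460, 0.17073×(-2.55020)=-0.43540, 0.14228×(-2.81323)=-0.40026, 0.10163×(-3.29866)=-0.33523, 0.10163×(-3.29866)=-0.33523, 0.13821×(-2.85505)=-0.39460, 0.09756×(-3.35755)=-0.32757.
Sum = -2.97274, so H' = 2.973.

2.973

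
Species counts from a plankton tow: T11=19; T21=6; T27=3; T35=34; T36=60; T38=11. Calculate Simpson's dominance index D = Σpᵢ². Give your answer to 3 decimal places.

Total N = 19+6+3+34+60+11 = 133, so the proportions are 0.14286, 0.04511, 0.02256, 0.25564, 0.45113, 0.08271 (working shown to 5 dp, full precision carried).
D = 0.14286² + 0.04511² + 0.02256² + 0.25564² + 0.45113² + 0.08271² = 0.02041 + 0.00204 + 0.00051 + 0.06535 + 0.20352 + 0.00684 = 0.29866.
To 3 decimal places, D = 0.299.

0.299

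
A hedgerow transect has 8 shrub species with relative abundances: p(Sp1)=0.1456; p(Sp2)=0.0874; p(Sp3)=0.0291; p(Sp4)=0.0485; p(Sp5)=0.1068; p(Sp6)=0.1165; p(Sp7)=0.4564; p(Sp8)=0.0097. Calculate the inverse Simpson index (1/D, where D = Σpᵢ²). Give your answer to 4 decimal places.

D = 0.1456² + 0.0874² + 0.0291² + 0.0485² + 0.1068² + 0.1165² + 0.4564² + 0.0097² = 0.02119936 + 0.00763876 + 0.00084681 + 0.00235225 + 0.01140624 + 0.01357225 + 0.20830096 + 0.00009409 = 0.26541072 (working shown to 8 dp, full precision carried).
So 1/D = 3.767745, i.e. 3.7677 to 4 decimal places.

3.7677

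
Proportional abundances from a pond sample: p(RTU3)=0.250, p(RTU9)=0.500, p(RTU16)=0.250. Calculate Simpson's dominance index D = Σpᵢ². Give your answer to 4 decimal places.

D = 0.25² + 0.5² + 0.25² = 0.062500 + 0.250000 + 0.062500 = 0.375000 (working shown to 6 dp, full precision carried).
To 4 decimal places, D = 0.3750.

0.3750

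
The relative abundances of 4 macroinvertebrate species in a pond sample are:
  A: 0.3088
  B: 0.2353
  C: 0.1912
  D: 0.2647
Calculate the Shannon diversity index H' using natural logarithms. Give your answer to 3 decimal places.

Each pᵢ ln pᵢ term (working shown to 5 dp, full precision carried): 0.3088×(-1.17506)=-0.36286, 0.2353×(-1.44689)=-0.34045, 0.1912×(-1.65444)=-0.31633, 0.2647×(-1.32916)=-0.35183.
Sum = -1.37147, so H' = 1.371.

1.371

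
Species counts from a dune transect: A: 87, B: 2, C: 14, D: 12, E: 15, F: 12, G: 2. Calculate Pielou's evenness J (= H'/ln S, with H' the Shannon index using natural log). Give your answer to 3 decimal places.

0.668

Total N = 87+2+14+12+15+12+2 = 144, so the proportions are 0.60417, 0.01389, 0.09722, 0.08333, 0.10417, 0.08333, 0.01389 (working shown to 5 dp, full precision carried).
H' = −Σ pᵢ ln pᵢ = −((-0.30444) + (-0.05940) + (-0.22660) + (-0.20708) + (-0.23560) + (-0.20708) + (-0.05940)) = 1.29959.
With S = 7 species, ln S = 1.94591, so J = 1.29959/1.94591 = 0.66786, i.e. 0.668 to 3 decimal places.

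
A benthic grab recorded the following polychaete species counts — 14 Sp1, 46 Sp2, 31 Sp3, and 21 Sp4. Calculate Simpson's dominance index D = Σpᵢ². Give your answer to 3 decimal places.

0.296

Total N = 14+46+31+21 = 112, so the proportions are 0.125, 0.41071, 0.27679, 0.1875 (working shown to 5 dp, full precision carried).
D = 0.125² + 0.41071² + 0.27679² + 0.1875² = 0.01562 + 0.16869 + 0.07661 + 0.03516 = 0.29608.
To 3 decimal places, D = 0.296.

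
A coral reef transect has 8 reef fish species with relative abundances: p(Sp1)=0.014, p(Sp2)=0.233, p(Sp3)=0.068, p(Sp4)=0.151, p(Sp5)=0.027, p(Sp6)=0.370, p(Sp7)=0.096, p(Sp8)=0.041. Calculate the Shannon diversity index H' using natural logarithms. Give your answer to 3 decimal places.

Each pᵢ ln pᵢ term (working shown to 5 dp, full precision carried): 0.014×(-4.26870)=-0.05976, 0.233×(-1.45672)=-0.33942, 0.068×(-2.68825)=-0.18280, 0.151×(-1.89048)=-0.28546, 0.027×(-3.61192)=-0.09752, 0.37×(-0.99425)=-0.36787, 0.096×(-2.34341)=-0.22497, 0.041×(-3.19418)=-0.13096.
Sum = -1.68876, so H' = 1.689.

1.689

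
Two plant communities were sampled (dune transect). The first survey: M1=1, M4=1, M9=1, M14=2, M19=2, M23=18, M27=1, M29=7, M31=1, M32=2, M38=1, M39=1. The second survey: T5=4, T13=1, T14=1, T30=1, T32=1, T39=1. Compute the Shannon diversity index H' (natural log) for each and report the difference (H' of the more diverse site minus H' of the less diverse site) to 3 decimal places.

0.219

The first survey: N=38, proportions 0.02632, 0.02632, 0.02632, 0.05263, 0.05263, 0.47368, 0.02632, 0.18421, 0.02632, 0.05263, 0.02632, 0.02632, giving H' = 1.80056 (working shown to 5 dp, full precision carried).
The second survey: N=9, proportions 0.44444, 0.11111, 0.11111, 0.11111, 0.11111, 0.11111, giving H' = 1.58109.
Difference = |1.80056 − 1.58109| = 0.21947, i.e. 0.219 to 3 decimal places.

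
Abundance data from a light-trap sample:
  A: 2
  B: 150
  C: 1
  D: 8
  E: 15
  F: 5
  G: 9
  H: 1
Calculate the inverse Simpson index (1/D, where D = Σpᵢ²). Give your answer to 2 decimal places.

Total N = 2+150+1+8+15+5+9+1 = 191, so the proportions are 0.01047, 0.78534, 0.00524, 0.04188, 0.07853, 0.02618, 0.04712, 0.00524 (working shown to 5 dp, full precision carried).
D = 0.01047² + 0.78534² + 0.00524² + 0.04188² + 0.07853² + 0.02618² + 0.04712² + 0.00524² = 0.00011 + 0.61676 + 0.00003 + 0.00175 + 0.00617 + 0.00069 + 0.00222 + 0.00003 = 0.62775.
So 1/D = 1.5930, i.e. 1.59 to 2 decimal places.

1.59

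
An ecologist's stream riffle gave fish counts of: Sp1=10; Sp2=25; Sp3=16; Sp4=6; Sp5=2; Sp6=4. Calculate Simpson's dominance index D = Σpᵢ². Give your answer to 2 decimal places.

0.26

Total N = 10+25+16+6+2+4 = 63, so the proportions are 0.1587, 0.3968, 0.254, 0.0952, 0.0317, 0.0635 (working shown to 4 dp, full precision carried).
D = 0.1587² + 0.3968² + 0.254² + 0.0952² + 0.0317² + 0.0635² = 0.0252 + 0.1575 + 0.0645 + 0.0091 + 0.0010 + 0.0040 = 0.2613.
To 2 decimal places, D = 0.26.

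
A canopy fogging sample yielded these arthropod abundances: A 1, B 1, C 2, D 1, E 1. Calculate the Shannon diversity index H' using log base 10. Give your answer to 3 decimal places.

Total N = 1+1+2+1+1 = 6, so the proportions are 0.16667, 0.16667, 0.33333, 0.16667, 0.16667 (working shown to 5 dp, full precision carried).
Each pᵢ log₁₀ pᵢ term: 0.16667×(-0.77815)=-0.12969, 0.16667×(-0.77815)=-0.12969, 0.33333×(-0.47712)=-0.15904, 0.16667×(-0.77815)=-0.12969, 0.16667×(-0.77815)=-0.12969.
Sum = -0.67781, so H' = 0.678.

0.678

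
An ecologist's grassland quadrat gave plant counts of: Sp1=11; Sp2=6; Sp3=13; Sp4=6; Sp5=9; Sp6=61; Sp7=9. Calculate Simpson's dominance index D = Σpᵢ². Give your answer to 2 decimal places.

Total N = 11+6+13+6+9+61+9 = 115, so the proportions are 0.0957, 0.0522, 0.113, 0.0522, 0.0783, 0.5304, 0.0783 (working shown to 4 dp, full precision carried).
D = 0.0957² + 0.0522² + 0.113² + 0.0522² + 0.0783² + 0.5304² + 0.0783² = 0.0091 + 0.0027 + 0.0128 + 0.0027 + 0.0061 + 0.2814 + 0.0061 = 0.3210.
To 2 decimal places, D = 0.32.

0.32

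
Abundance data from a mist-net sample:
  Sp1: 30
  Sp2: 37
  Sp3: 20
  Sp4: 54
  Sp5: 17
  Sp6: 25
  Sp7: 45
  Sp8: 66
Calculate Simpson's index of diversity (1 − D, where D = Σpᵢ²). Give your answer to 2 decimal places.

Total N = 30+37+20+54+17+25+45+66 = 294, so the proportions are 0.102, 0.1259, 0.068, 0.1837, 0.0578, 0.085, 0.1531, 0.2245 (working shown to 4 dp, full precision carried).
D = 0.102² + 0.1259² + 0.068² + 0.1837² + 0.0578² + 0.085² + 0.1531² + 0.2245² = 0.0104 + 0.0158 + 0.0046 + 0.0337 + 0.0033 + 0.0072 + 0.0234 + 0.0504 = 0.1490.
So 1 − D = 0.8510, i.e. 0.85 to 2 decimal places.

0.85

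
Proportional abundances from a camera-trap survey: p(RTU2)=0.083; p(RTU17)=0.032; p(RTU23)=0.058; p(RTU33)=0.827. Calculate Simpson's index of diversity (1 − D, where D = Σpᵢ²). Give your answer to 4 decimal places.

0.3048

D = 0.083² + 0.032² + 0.058² + 0.827² = 0.006889 + 0.001024 + 0.003364 + 0.683929 = 0.695206 (working shown to 6 dp, full precision carried).
So 1 − D = 0.304794, i.e. 0.3048 to 4 decimal places.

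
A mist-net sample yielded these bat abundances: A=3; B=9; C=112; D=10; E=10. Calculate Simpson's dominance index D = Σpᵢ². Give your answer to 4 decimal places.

Total N = 3+9+112+10+10 = 144, so the proportions are 0.020833, 0.0625, 0.777778, 0.069444, 0.069444 (working shown to 6 dp, full precision carried).
D = 0.020833² + 0.0625² + 0.777778² + 0.069444² + 0.069444² = 0.000434 + 0.003906 + 0.604938 + 0.004823 + 0.004823 = 0.618924.
To 4 decimal places, D = 0.6189.

0.6189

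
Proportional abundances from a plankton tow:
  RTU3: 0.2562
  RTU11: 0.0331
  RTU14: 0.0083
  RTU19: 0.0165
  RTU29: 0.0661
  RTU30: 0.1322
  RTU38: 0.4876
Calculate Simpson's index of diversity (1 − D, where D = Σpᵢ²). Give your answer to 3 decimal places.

D = 0.2562² + 0.0331² + 0.0083² + 0.0165² + 0.0661² + 0.1322² + 0.4876² = 0.06564 + 0.00110 + 0.00007 + 0.00027 + 0.00437 + 0.01748 + 0.23775 = 0.32667 (working shown to 5 dp, full precision carried).
So 1 − D = 0.67332, i.e. 0.673 to 3 decimal places.

0.673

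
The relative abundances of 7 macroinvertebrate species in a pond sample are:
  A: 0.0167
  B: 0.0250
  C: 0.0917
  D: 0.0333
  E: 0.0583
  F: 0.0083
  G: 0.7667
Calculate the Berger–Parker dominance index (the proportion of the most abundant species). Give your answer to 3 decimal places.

The largest proportion is 0.7667, i.e. d = 0.767 to 3 decimal places.

0.767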